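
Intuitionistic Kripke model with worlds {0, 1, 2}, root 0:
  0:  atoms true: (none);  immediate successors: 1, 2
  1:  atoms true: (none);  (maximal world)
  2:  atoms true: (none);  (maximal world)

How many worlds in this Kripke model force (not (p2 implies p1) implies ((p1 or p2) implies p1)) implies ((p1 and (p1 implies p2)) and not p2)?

0

0: does not force it — 0 does not force (not (p2 implies p1) implies ((p1 or p2) implies p1)) implies ((p1 and (p1 implies p2)) and not p2): already at 0 itself, 0 forces not (p2 implies p1) implies ((p1 or p2) implies p1) but 0 does not force (p1 and (p1 implies p2)) and not p2.
1: does not force it — 1 does not force (not (p2 implies p1) implies ((p1 or p2) implies p1)) implies ((p1 and (p1 implies p2)) and not p2): already at 1 itself, 1 forces not (p2 implies p1) implies ((p1 or p2) implies p1) but 1 does not force (p1 and (p1 implies p2)) and not p2.
2: does not force it — 2 does not force (not (p2 implies p1) implies ((p1 or p2) implies p1)) implies ((p1 and (p1 implies p2)) and not p2): already at 2 itself, 2 forces not (p2 implies p1) implies ((p1 or p2) implies p1) but 2 does not force (p1 and (p1 implies p2)) and not p2.
Worlds forcing the formula: { }.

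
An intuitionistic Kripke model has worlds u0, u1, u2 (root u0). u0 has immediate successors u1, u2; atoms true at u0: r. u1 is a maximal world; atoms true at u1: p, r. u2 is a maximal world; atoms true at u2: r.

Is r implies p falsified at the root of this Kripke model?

Yes

u0 does not force r implies p: already at u0 itself, u0 forces r but u0 does not force p.
u0 lacks atom p, so u0 does not force p.
So the root u0 does not force r implies p; the model is a countermodel.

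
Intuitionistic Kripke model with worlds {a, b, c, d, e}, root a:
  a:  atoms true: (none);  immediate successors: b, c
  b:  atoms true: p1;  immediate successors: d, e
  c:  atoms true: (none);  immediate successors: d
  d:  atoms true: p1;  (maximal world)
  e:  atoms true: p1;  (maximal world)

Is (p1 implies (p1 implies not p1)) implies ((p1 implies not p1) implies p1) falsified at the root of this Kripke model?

a forces (p1 implies (p1 implies not p1)) implies ((p1 implies not p1) implies p1) vacuously: no world accessible from a forces the antecedent p1 implies (p1 implies not p1).
So the root a forces (p1 implies (p1 implies not p1)) implies ((p1 implies not p1) implies p1); the model is not a countermodel.

No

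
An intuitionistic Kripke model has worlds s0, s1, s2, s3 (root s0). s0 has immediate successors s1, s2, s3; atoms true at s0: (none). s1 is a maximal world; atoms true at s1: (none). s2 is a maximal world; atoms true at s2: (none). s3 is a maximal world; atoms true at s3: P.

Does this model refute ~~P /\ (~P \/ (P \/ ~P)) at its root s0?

Yes

s0 ||-/- ~~P /\ (~P \/ (P \/ ~P)) since s0 fails ~~P.
So the root s0 does not force ~~P /\ (~P \/ (P \/ ~P)); the model is a countermodel.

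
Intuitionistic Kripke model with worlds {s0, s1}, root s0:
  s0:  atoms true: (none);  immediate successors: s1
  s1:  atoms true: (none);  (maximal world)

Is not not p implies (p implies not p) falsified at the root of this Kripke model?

No

s0 forces not not p implies (p implies not p) vacuously: no world accessible from s0 forces the antecedent not not p.
So the root s0 forces not not p implies (p implies not p); the model is not a countermodel.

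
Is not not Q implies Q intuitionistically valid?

No

This is double-negation elimination, which is not intuitionistically valid.
A Kripke countermodel: worlds u0, u1; order generated by u0 <= u1; atoms true at each world — u0:{}; u1:{Q}.
u0 does not force not not Q implies Q: already at u0 itself, u0 forces not not Q but u0 does not force Q.
u0 lacks atom Q, so u0 does not force Q.
So the root u0 does not force the formula.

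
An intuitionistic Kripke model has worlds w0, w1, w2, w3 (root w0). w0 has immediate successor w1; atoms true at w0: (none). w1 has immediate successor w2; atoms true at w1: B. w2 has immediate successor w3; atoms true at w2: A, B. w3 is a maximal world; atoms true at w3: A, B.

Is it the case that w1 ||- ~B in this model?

w1 ||-/- ~B since w1 is accessible from w1 and w1 ||- B.

No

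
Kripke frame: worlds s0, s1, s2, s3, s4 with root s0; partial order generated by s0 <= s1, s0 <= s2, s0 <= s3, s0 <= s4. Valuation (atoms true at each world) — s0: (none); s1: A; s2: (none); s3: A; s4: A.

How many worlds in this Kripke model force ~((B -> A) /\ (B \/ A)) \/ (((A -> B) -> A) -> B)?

1

s0: does not force it — s0 ||-/- ~((B -> A) /\ (B \/ A)) \/ (((A -> B) -> A) -> B): neither disjunct is forced at s0.
s1: does not force it — s1 ||-/- ~((B -> A) /\ (B \/ A)) \/ (((A -> B) -> A) -> B): neither disjunct is forced at s1.
s2: forces it.
s3: does not force it — s3 ||-/- ~((B -> A) /\ (B \/ A)) \/ (((A -> B) -> A) -> B): neither disjunct is forced at s3.
s4: does not force it.
Worlds forcing the formula: {s2}.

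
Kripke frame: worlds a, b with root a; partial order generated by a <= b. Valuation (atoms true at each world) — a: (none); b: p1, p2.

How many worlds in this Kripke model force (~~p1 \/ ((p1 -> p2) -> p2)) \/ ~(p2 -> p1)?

a: forces it.
b: forces it.
Worlds forcing the formula: {a, b}.

2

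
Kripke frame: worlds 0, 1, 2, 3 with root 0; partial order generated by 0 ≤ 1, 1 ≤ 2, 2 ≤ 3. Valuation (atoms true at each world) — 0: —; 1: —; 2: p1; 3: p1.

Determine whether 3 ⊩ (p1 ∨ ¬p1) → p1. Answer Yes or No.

3 ⊩ (p1 ∨ ¬p1) → p1: every world accessible from 3 that forces p1 ∨ ¬p1 (namely 3) also forces p1.

Yes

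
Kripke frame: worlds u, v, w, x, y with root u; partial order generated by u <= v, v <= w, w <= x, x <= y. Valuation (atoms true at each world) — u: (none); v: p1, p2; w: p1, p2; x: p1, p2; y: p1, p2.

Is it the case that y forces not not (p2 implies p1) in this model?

Yes

y forces not not (p2 implies p1): no world accessible from y forces not (p2 implies p1).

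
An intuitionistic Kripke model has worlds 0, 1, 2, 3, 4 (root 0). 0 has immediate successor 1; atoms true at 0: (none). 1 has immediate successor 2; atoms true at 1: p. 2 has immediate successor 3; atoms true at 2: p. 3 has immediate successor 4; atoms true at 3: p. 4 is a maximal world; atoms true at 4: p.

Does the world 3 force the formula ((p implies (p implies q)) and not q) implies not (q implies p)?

3 forces ((p implies (p implies q)) and not q) implies not (q implies p) vacuously: no world accessible from 3 forces the antecedent (p implies (p implies q)) and not q.

Yes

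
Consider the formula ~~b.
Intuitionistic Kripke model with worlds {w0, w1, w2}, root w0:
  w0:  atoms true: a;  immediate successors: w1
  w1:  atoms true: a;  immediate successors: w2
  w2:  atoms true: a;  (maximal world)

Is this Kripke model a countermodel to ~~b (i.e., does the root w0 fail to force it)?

w0 ||-/- ~~b since w0 is accessible from w0 and w0 ||- ~b.
w0 ||- ~b: no world accessible from w0 forces b.
So the root w0 does not force ~~b; the model is a countermodel.

Yes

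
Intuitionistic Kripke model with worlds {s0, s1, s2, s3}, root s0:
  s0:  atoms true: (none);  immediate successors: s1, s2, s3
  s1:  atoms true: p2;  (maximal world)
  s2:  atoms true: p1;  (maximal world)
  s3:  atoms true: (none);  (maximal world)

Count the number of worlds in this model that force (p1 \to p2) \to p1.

s0: does not force it — s0 \nVdash (p1 \to p2) \to p1: at the accessible world s1, s1 \Vdash p1 \to p2 but s1 \nVdash p1.
s1: does not force it — s1 \nVdash (p1 \to p2) \to p1: already at s1 itself, s1 \Vdash p1 \to p2 but s1 \nVdash p1.
s2: forces it.
s3: does not force it — s3 \nVdash (p1 \to p2) \to p1: already at s3 itself, s3 \Vdash p1 \to p2 but s3 \nVdash p1.
Worlds forcing the formula: {s2}.

1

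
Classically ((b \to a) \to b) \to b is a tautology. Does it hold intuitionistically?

This is Peirce's law, which is not intuitionistically valid.
A Kripke countermodel: worlds 0, 1; order generated by 0 \le 1; atoms true at each world — 0:{}; 1:{b}.
0 \nVdash ((b \to a) \to b) \to b: already at 0 itself, 0 \Vdash (b \to a) \to b but 0 \nVdash b.
0 lacks atom b, so 0 \nVdash b.
So the root 0 does not force the formula.

No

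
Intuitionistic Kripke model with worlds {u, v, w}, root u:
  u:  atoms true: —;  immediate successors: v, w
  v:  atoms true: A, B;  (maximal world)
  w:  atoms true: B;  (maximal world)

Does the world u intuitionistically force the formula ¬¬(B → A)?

No

u ⊮ ¬¬(B → A) since w is accessible from u and w ⊩ ¬(B → A).
w ⊩ ¬(B → A): no world accessible from w forces B → A.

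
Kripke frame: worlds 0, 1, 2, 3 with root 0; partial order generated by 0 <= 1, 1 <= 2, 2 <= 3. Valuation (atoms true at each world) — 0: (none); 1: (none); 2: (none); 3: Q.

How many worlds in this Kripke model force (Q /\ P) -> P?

0: forces it.
1: forces it.
2: forces it.
3: forces it.
Worlds forcing the formula: {0, 1, 2, 3}.

4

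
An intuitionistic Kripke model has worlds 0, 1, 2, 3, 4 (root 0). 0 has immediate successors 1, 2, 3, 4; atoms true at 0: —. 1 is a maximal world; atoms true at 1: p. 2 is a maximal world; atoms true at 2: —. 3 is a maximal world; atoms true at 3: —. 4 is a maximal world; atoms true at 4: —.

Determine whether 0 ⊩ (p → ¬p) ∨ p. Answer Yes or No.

No

0 ⊮ (p → ¬p) ∨ p: neither disjunct is forced at 0.
0 ⊮ p → ¬p: at the accessible world 1, 1 ⊩ p but 1 ⊮ ¬p.
1 ⊮ ¬p since 1 is accessible from 1 and 1 ⊩ p.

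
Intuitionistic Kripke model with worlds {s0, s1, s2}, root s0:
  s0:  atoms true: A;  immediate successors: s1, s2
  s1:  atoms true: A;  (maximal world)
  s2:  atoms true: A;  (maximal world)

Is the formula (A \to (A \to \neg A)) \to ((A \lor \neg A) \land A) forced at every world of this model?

s0 \Vdash (A \to (A \to \neg A)) \to ((A \lor \neg A) \land A) vacuously: no world accessible from s0 forces the antecedent A \to (A \to \neg A).
Since the root s0 forces (A \to (A \to \neg A)) \to ((A \lor \neg A) \land A) and forcing is persistent (monotone upward), every world forces it.

Yes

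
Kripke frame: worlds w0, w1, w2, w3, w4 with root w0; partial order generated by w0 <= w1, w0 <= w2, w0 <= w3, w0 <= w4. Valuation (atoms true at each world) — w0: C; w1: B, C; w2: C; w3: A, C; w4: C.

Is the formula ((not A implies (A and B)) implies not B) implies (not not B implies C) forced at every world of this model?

w0 forces ((not A implies (A and B)) implies not B) implies (not not B implies C): every world accessible from w0 that forces (not A implies (A and B)) implies not B (namely w0, w1, w2, w3, w4) also forces not not B implies C.
Since the root w0 forces ((not A implies (A and B)) implies not B) implies (not not B implies C) and forcing is persistent (monotone upward), every world forces it.

Yes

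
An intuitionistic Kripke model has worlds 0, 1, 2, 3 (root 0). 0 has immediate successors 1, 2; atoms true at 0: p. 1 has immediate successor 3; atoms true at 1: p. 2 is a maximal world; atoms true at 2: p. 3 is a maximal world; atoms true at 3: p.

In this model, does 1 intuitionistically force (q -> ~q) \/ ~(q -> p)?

1 ||- (q -> ~q) \/ ~(q -> p) via the disjunct q -> ~q.

Yes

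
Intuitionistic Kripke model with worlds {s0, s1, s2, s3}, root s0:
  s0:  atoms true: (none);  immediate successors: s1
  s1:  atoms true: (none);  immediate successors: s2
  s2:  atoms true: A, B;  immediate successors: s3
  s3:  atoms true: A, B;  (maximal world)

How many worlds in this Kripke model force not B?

s0: does not force it — s0 does not force not B since s2 is accessible from s0 and s2 forces B.
s1: does not force it.
s2: does not force it.
s3: does not force it.
Worlds forcing the formula: { }.

0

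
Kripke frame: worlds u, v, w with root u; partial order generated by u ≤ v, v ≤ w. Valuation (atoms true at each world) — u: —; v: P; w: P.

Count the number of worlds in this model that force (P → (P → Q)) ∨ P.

2

u: does not force it — u ⊮ (P → (P → Q)) ∨ P: neither disjunct is forced at u.
v: forces it.
w: forces it.
Worlds forcing the formula: {v, w}.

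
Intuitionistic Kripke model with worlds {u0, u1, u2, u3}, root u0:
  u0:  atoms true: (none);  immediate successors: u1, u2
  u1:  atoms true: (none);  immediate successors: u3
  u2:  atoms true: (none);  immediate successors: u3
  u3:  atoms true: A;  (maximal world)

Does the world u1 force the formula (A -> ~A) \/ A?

No

u1 ||-/- (A -> ~A) \/ A: neither disjunct is forced at u1.
u1 ||-/- A -> ~A: at the accessible world u3, u3 ||- A but u3 ||-/- ~A.
u3 ||-/- ~A since u3 is accessible from u3 and u3 ||- A.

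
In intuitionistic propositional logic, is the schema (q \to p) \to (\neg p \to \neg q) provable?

This is the forward direction of contraposition, which is intuitionistically derivable.
Assume q \to p and \neg p. If q held then p would follow, contradicting \neg p; so \neg q.

Yes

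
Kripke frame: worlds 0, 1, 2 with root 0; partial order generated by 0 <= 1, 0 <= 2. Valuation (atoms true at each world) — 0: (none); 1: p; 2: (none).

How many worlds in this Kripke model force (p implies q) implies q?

0: does not force it — 0 does not force (p implies q) implies q: at the accessible world 2, 2 forces p implies q but 2 does not force q.
1: forces it.
2: does not force it — 2 does not force (p implies q) implies q: already at 2 itself, 2 forces p implies q but 2 does not force q.
Worlds forcing the formula: {1}.

1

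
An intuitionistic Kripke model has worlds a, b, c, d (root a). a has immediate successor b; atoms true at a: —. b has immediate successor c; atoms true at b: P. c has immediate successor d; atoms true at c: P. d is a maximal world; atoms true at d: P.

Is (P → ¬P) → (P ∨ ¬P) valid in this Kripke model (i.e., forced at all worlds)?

a ⊩ (P → ¬P) → (P ∨ ¬P) vacuously: no world accessible from a forces the antecedent P → ¬P.
Since the root a forces (P → ¬P) → (P ∨ ¬P) and forcing is persistent (monotone upward), every world forces it.

Yes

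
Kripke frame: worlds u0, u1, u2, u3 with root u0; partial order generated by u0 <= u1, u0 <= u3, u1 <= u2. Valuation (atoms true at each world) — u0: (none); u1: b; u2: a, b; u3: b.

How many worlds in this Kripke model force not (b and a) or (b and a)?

u0: does not force it — u0 does not force not (b and a) or (b and a): neither disjunct is forced at u0.
u1: does not force it — u1 does not force not (b and a) or (b and a): neither disjunct is forced at u1.
u2: forces it.
u3: forces it.
Worlds forcing the formula: {u2, u3}.

2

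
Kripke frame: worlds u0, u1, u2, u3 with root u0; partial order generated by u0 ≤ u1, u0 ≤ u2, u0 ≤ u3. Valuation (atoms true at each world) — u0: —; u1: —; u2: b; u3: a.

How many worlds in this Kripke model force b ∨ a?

u0: does not force it — u0 ⊮ b ∨ a: neither disjunct is forced at u0.
u1: does not force it — u1 ⊮ b ∨ a: neither disjunct is forced at u1.
u2: forces it.
u3: forces it.
Worlds forcing the formula: {u2, u3}.

2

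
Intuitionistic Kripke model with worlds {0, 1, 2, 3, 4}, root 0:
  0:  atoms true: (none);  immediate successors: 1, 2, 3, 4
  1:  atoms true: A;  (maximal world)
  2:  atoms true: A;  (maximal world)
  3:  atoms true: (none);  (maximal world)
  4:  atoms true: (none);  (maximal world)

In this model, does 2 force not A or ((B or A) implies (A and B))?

2 does not force not A or ((B or A) implies (A and B)): neither disjunct is forced at 2.
2 does not force not A since 2 is accessible from 2 and 2 forces A.

No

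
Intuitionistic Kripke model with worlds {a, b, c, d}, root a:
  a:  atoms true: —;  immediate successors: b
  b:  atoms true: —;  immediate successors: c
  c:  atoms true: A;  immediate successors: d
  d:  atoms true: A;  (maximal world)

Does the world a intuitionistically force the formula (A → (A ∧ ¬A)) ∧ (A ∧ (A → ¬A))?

a ⊮ (A → (A ∧ ¬A)) ∧ (A ∧ (A → ¬A)) since a fails A → (A ∧ ¬A).

No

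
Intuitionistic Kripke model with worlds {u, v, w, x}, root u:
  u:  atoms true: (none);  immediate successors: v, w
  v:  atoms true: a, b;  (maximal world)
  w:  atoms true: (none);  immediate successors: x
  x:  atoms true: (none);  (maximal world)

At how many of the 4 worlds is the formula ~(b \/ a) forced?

2

u: does not force it — u ||-/- ~(b \/ a) since v is accessible from u and v ||- b \/ a.
v: does not force it.
w: forces it.
x: forces it.
Worlds forcing the formula: {w, x}.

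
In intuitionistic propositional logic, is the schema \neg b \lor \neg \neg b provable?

This is the weak law of excluded middle, which is not intuitionistically valid.
A Kripke countermodel: worlds w0, w1, w2; order generated by w0 \le w1, w0 \le w2; atoms true at each world — w0:{}; w1:{b}; w2:{}.
w0 \nVdash \neg b \lor \neg \neg b: neither disjunct is forced at w0.
w0 \nVdash \neg b since w1 is accessible from w0 and w1 \Vdash b.
So the root w0 does not force the formula.

No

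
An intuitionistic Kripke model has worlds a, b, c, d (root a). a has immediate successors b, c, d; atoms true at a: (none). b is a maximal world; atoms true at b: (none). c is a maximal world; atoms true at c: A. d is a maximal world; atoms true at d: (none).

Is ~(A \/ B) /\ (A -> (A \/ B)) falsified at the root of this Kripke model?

a ||-/- ~(A \/ B) /\ (A -> (A \/ B)) since a fails ~(A \/ B).
So the root a does not force ~(A \/ B) /\ (A -> (A \/ B)); the model is a countermodel.

Yes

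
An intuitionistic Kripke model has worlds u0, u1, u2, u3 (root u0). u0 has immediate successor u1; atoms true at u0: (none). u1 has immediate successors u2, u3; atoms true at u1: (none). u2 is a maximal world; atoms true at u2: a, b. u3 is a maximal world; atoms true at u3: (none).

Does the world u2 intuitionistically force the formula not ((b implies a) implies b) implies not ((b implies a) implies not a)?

Yes

u2 forces not ((b implies a) implies b) implies not ((b implies a) implies not a) vacuously: no world accessible from u2 forces the antecedent not ((b implies a) implies b).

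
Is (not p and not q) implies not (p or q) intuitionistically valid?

Yes

This is a constructively valid De Morgan direction (conjunction of negations to negated disjunction), which is intuitionistically derivable.
If both not p and not q hold at a world, no accessible world forces p or forces q, so none forces p or q.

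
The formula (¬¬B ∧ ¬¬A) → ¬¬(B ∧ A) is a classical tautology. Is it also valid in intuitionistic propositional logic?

This is the distribution of double negation over conjunction, which is intuitionistically derivable.
Assume ¬¬B, ¬¬A, and ¬(B ∧ A). From B we'd get ¬A (since B ∧ A is refuted), contradicting ¬¬A; so ¬B, contradicting ¬¬B.

Yes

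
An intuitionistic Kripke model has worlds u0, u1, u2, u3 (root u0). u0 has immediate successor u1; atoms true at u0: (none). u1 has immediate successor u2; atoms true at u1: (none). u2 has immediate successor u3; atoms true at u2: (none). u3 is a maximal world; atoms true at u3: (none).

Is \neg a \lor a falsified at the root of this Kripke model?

u0 \Vdash \neg a \lor a via the disjunct \neg a.
So the root u0 forces \neg a \lor a; the model is not a countermodel.

No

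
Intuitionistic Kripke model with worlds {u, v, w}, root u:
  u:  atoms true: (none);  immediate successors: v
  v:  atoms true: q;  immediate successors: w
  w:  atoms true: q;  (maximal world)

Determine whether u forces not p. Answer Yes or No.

u forces not p: no world accessible from u forces p.

Yes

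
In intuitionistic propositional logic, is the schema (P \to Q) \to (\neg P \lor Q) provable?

This is the material-implication-as-disjunction principle, which is not intuitionistically valid.
A Kripke countermodel: worlds a, b; order generated by a \le b; atoms true at each world — a:{}; b:{P,Q}.
a \nVdash (P \to Q) \to (\neg P \lor Q): already at a itself, a \Vdash P \to Q but a \nVdash \neg P \lor Q.
a \nVdash \neg P \lor Q: neither disjunct is forced at a.
a \nVdash \neg P since b is accessible from a and b \Vdash P.
So the root a does not force the formula.

No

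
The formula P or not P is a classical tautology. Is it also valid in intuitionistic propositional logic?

No

This is the law of excluded middle, which is not intuitionistically valid.
A Kripke countermodel: worlds w0, w1; order generated by w0 <= w1; atoms true at each world — w0:{}; w1:{P}.
w0 does not force P or not P: neither disjunct is forced at w0.
w0 lacks atom P, so w0 does not force P.
So the root w0 does not force the formula.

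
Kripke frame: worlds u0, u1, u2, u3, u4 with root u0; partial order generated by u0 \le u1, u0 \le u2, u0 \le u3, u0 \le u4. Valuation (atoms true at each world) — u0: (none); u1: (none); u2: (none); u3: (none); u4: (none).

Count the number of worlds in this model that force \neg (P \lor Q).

u0: forces it.
u1: forces it.
u2: forces it.
u3: forces it.
u4: forces it.
Worlds forcing the formula: {u0, u1, u2, u3, u4}.

5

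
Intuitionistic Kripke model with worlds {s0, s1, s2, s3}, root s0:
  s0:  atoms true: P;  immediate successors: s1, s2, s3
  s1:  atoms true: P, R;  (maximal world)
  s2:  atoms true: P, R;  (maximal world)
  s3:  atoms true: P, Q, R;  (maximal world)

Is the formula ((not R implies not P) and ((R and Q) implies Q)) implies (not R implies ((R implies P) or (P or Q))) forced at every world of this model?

Yes

s0 forces ((not R implies not P) and ((R and Q) implies Q)) implies (not R implies ((R implies P) or (P or Q))): every world accessible from s0 that forces (not R implies not P) and ((R and Q) implies Q) (namely s0, s1, s2, s3) also forces not R implies ((R implies P) or (P or Q)).
Since the root s0 forces ((not R implies not P) and ((R and Q) implies Q)) implies (not R implies ((R implies P) or (P or Q))) and forcing is persistent (monotone upward), every world forces it.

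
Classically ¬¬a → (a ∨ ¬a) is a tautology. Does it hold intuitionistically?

This is a variant of double-negation elimination (deriving excluded middle from double negation), which is not intuitionistically valid.
A Kripke countermodel: worlds u, v; order generated by u ≤ v; atoms true at each world — u:{}; v:{a}.
u ⊮ ¬¬a → (a ∨ ¬a): already at u itself, u ⊩ ¬¬a but u ⊮ a ∨ ¬a.
u ⊮ a ∨ ¬a: neither disjunct is forced at u.
u lacks atom a, so u ⊮ a.
So the root u does not force the formula.

No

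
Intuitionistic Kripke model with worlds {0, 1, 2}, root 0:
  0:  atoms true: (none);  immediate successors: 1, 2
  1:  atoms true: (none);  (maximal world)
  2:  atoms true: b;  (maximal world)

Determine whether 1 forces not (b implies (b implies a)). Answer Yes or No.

No

1 does not force not (b implies (b implies a)) since 1 is accessible from 1 and 1 forces b implies (b implies a).
1 forces b implies (b implies a) vacuously: no world accessible from 1 forces the antecedent b.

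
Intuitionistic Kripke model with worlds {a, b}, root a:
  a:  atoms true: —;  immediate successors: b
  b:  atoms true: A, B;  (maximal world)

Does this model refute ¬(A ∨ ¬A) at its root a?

a ⊮ ¬(A ∨ ¬A) since b is accessible from a and b ⊩ A ∨ ¬A.
b ⊩ A ∨ ¬A via the disjunct A.
So the root a does not force ¬(A ∨ ¬A); the model is a countermodel.

Yes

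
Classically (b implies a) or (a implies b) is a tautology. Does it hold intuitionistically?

No

This is the Gödel–Dummett linearity axiom, which is not intuitionistically valid.
A Kripke countermodel: worlds 0, 1, 2; order generated by 0 <= 1, 0 <= 2; atoms true at each world — 0:{}; 1:{b}; 2:{a}.
0 does not force (b implies a) or (a implies b): neither disjunct is forced at 0.
0 does not force b implies a: at the accessible world 1, 1 forces b but 1 does not force a.
1 lacks atom a, so 1 does not force a.
So the root 0 does not force the formula.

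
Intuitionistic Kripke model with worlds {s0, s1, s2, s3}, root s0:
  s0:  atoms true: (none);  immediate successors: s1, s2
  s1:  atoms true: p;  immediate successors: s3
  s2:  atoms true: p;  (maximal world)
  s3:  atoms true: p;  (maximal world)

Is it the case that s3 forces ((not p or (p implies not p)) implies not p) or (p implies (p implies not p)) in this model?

s3 forces ((not p or (p implies not p)) implies not p) or (p implies (p implies not p)) via the disjunct (not p or (p implies not p)) implies not p.

Yes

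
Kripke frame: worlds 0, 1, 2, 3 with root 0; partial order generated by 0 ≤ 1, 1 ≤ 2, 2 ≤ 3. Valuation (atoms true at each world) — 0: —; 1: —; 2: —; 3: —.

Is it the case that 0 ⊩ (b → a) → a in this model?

No

0 ⊮ (b → a) → a: already at 0 itself, 0 ⊩ b → a but 0 ⊮ a.
0 lacks atom a, so 0 ⊮ a.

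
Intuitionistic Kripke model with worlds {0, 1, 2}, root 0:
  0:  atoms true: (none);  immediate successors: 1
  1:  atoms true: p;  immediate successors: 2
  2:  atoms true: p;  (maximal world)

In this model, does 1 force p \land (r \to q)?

Yes

1 \Vdash p \land (r \to q) since 1 forces both conjuncts.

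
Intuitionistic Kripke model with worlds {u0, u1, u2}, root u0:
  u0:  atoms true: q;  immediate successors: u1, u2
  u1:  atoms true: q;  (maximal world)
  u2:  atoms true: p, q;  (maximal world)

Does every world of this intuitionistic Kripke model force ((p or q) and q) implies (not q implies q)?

u0 forces ((p or q) and q) implies (not q implies q): every world accessible from u0 that forces (p or q) and q (namely u0, u1, u2) also forces not q implies q.
Since the root u0 forces ((p or q) and q) implies (not q implies q) and forcing is persistent (monotone upward), every world forces it.

Yes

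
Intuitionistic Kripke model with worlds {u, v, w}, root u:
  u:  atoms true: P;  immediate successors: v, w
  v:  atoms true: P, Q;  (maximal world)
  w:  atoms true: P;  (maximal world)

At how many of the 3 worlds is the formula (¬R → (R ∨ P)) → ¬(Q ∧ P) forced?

1

u: does not force it — u ⊮ (¬R → (R ∨ P)) → ¬(Q ∧ P): already at u itself, u ⊩ ¬R → (R ∨ P) but u ⊮ ¬(Q ∧ P).
v: does not force it — v ⊮ (¬R → (R ∨ P)) → ¬(Q ∧ P): already at v itself, v ⊩ ¬R → (R ∨ P) but v ⊮ ¬(Q ∧ P).
w: forces it.
Worlds forcing the formula: {w}.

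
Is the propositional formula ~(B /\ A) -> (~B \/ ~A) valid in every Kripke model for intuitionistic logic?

No

This is the constructively invalid direction of De Morgan's law for conjunction, which is not intuitionistically valid.
A Kripke countermodel: worlds u, v, w; order generated by u <= v, u <= w; atoms true at each world — u:{}; v:{B}; w:{A}.
u ||-/- ~(B /\ A) -> (~B \/ ~A): already at u itself, u ||- ~(B /\ A) but u ||-/- ~B \/ ~A.
u ||-/- ~B \/ ~A: neither disjunct is forced at u.
u ||-/- ~B since v is accessible from u and v ||- B.
So the root u does not force the formula.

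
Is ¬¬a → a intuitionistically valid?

This is double-negation elimination, which is not intuitionistically valid.
A Kripke countermodel: worlds s0, s1; order generated by s0 ≤ s1; atoms true at each world — s0:{}; s1:{a}.
s0 ⊮ ¬¬a → a: already at s0 itself, s0 ⊩ ¬¬a but s0 ⊮ a.
s0 lacks atom a, so s0 ⊮ a.
So the root s0 does not force the formula.

No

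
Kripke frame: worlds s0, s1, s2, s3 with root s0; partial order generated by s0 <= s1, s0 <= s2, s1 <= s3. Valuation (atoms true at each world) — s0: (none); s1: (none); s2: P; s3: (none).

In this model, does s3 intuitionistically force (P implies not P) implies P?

No

s3 does not force (P implies not P) implies P: already at s3 itself, s3 forces P implies not P but s3 does not force P.
s3 lacks atom P, so s3 does not force P.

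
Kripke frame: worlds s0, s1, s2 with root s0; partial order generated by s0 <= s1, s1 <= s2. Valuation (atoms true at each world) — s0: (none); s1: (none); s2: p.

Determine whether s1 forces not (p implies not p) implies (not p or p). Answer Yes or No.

No

s1 does not force not (p implies not p) implies (not p or p): already at s1 itself, s1 forces not (p implies not p) but s1 does not force not p or p.
s1 does not force not p or p: neither disjunct is forced at s1.
s1 does not force not p since s2 is accessible from s1 and s2 forces p.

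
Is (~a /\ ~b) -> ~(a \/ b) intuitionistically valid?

This is a constructively valid De Morgan direction (conjunction of negations to negated disjunction), which is intuitionistically derivable.
If both ~a and ~b hold at a world, no accessible world forces a or forces b, so none forces a \/ b.

Yes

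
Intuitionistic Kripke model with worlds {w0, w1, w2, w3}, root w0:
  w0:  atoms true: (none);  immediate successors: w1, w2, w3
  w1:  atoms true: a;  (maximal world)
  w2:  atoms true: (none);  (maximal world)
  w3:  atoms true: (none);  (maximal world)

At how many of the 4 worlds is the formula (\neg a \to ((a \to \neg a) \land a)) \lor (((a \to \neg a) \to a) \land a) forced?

1

w0: does not force it — w0 \nVdash (\neg a \to ((a \to \neg a) \land a)) \lor (((a \to \neg a) \to a) \land a): neither disjunct is forced at w0.
w1: forces it.
w2: does not force it — w2 \nVdash (\neg a \to ((a \to \neg a) \land a)) \lor (((a \to \neg a) \to a) \land a): neither disjunct is forced at w2.
w3: does not force it.
Worlds forcing the formula: {w1}.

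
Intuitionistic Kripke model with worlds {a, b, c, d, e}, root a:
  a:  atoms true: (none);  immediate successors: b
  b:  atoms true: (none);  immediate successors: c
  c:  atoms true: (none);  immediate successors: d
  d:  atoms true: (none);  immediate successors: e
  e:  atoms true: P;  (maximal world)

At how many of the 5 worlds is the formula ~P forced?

0

a: does not force it — a ||-/- ~P since e is accessible from a and e ||- P.
b: does not force it — b ||-/- ~P since e is accessible from b and e ||- P.
c: does not force it.
d: does not force it.
e: does not force it.
Worlds forcing the formula: { }.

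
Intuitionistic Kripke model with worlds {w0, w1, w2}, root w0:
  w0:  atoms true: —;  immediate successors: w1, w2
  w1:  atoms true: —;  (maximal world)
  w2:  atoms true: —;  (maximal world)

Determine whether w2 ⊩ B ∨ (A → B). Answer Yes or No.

Yes

w2 ⊩ B ∨ (A → B) via the disjunct A → B.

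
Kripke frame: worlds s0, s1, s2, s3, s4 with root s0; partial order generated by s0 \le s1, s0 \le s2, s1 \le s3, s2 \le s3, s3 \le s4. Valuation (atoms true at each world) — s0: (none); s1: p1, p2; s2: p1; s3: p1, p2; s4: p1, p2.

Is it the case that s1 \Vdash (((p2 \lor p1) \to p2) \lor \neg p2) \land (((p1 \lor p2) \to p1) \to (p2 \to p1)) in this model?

s1 \Vdash (((p2 \lor p1) \to p2) \lor \neg p2) \land (((p1 \lor p2) \to p1) \to (p2 \to p1)) since s1 forces both conjuncts.

Yes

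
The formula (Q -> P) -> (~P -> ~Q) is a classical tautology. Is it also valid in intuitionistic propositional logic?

This is the forward direction of contraposition, which is intuitionistically derivable.
Assume Q -> P and ~P. If Q held then P would follow, contradicting ~P; so ~Q.

Yes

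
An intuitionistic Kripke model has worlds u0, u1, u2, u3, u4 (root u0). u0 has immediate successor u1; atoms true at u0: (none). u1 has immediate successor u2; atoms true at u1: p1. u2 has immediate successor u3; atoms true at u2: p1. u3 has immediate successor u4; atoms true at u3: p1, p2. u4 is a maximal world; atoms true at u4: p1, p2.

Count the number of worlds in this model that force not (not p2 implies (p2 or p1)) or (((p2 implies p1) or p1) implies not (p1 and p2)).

u0: does not force it — u0 does not force not (not p2 implies (p2 or p1)) or (((p2 implies p1) or p1) implies not (p1 and p2)): neither disjunct is forced at u0.
u1: does not force it — u1 does not force not (not p2 implies (p2 or p1)) or (((p2 implies p1) or p1) implies not (p1 and p2)): neither disjunct is forced at u1.
u2: does not force it.
u3: does not force it.
u4: does not force it.
Worlds forcing the formula: { }.

0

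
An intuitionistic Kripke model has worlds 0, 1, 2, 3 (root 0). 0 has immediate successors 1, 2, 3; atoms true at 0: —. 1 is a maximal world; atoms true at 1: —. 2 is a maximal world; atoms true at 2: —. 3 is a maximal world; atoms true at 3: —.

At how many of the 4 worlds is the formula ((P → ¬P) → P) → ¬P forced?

4

0: forces it.
1: forces it.
2: forces it.
3: forces it.
Worlds forcing the formula: {0, 1, 2, 3}.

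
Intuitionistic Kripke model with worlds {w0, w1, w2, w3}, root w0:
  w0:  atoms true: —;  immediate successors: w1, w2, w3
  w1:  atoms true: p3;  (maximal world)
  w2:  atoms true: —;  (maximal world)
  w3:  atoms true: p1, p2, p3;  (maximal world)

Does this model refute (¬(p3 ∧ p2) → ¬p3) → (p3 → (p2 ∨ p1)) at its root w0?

w0 ⊩ (¬(p3 ∧ p2) → ¬p3) → (p3 → (p2 ∨ p1)): every world accessible from w0 that forces ¬(p3 ∧ p2) → ¬p3 (namely w2, w3) also forces p3 → (p2 ∨ p1).
So the root w0 forces (¬(p3 ∧ p2) → ¬p3) → (p3 → (p2 ∨ p1)); the model is not a countermodel.

No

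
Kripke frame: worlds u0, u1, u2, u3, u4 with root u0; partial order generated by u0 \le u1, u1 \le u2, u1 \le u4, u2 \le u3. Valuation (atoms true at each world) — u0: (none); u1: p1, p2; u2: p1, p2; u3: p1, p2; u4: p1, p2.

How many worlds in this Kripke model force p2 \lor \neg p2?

4

u0: does not force it — u0 \nVdash p2 \lor \neg p2: neither disjunct is forced at u0.
u1: forces it.
u2: forces it.
u3: forces it.
u4: forces it.
Worlds forcing the formula: {u1, u2, u3, u4}.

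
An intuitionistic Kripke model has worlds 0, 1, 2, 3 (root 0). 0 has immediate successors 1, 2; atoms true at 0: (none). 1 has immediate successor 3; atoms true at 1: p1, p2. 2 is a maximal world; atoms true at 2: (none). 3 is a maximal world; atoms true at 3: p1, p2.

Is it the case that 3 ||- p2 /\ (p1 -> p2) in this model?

3 ||- p2 /\ (p1 -> p2) since 3 forces both conjuncts.

Yes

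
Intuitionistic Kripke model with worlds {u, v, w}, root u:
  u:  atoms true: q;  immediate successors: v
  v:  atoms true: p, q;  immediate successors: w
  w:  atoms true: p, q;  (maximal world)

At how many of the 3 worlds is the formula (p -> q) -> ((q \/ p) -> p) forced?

u: does not force it — u ||-/- (p -> q) -> ((q \/ p) -> p): already at u itself, u ||- p -> q but u ||-/- (q \/ p) -> p.
v: forces it.
w: forces it.
Worlds forcing the formula: {v, w}.

2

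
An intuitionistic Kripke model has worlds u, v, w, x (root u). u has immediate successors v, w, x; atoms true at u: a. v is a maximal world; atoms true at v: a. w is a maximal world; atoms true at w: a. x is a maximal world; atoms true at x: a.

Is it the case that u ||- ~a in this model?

u ||-/- ~a since u is accessible from u and u ||- a.

No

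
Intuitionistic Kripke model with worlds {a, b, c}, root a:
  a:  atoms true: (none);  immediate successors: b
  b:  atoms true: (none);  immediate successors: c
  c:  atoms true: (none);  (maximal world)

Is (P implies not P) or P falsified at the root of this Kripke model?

a forces (P implies not P) or P via the disjunct P implies not P.
So the root a forces (P implies not P) or P; the model is not a countermodel.

No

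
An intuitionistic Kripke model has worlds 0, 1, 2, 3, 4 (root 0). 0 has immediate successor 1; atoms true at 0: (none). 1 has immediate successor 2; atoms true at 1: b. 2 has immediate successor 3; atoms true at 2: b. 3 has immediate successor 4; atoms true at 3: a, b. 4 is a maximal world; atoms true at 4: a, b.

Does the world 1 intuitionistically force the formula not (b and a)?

No

1 does not force not (b and a) since 3 is accessible from 1 and 3 forces b and a.
3 forces b and a since 3 forces both conjuncts.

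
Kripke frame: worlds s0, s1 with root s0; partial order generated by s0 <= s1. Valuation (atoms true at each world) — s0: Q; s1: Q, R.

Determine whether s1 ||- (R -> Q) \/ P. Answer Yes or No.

Yes

s1 ||- (R -> Q) \/ P via the disjunct R -> Q.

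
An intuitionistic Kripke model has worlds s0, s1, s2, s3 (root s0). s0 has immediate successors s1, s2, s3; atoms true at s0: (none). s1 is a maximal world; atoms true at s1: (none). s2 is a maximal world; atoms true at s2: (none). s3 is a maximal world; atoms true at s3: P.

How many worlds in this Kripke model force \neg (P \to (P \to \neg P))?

1

s0: does not force it — s0 \nVdash \neg (P \to (P \to \neg P)) since s1 is accessible from s0 and s1 \Vdash P \to (P \to \neg P).
s1: does not force it.
s2: does not force it.
s3: forces it.
Worlds forcing the formula: {s3}.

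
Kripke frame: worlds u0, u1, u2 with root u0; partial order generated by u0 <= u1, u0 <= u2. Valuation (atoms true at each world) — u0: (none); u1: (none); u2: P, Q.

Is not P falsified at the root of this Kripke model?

Yes

u0 does not force not P since u2 is accessible from u0 and u2 forces P.
So the root u0 does not force not P; the model is a countermodel.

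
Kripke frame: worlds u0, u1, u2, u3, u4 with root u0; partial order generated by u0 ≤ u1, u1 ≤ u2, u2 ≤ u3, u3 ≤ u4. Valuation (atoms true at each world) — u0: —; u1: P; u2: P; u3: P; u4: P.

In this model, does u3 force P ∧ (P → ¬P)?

u3 ⊮ P ∧ (P → ¬P) since u3 fails P → ¬P.

No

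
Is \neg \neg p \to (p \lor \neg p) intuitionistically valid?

This is a variant of double-negation elimination (deriving excluded middle from double negation), which is not intuitionistically valid.
A Kripke countermodel: worlds s0, s1; order generated by s0 \le s1; atoms true at each world — s0:{}; s1:{p}.
s0 \nVdash \neg \neg p \to (p \lor \neg p): already at s0 itself, s0 \Vdash \neg \neg p but s0 \nVdash p \lor \neg p.
s0 \nVdash p \lor \neg p: neither disjunct is forced at s0.
s0 lacks atom p, so s0 \nVdash p.
So the root s0 does not force the formula.

No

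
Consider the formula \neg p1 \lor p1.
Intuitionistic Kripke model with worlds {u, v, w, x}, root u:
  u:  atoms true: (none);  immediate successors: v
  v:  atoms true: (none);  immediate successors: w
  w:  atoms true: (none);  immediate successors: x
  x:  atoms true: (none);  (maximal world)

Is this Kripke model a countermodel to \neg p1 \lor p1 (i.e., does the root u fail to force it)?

u \Vdash \neg p1 \lor p1 via the disjunct \neg p1.
So the root u forces \neg p1 \lor p1; the model is not a countermodel.

No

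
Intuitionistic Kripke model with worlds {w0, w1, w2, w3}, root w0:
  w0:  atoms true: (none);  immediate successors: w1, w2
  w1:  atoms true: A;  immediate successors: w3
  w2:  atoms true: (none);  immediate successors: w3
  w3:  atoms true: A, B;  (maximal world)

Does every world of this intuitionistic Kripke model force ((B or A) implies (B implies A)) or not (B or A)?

Yes

w0 forces ((B or A) implies (B implies A)) or not (B or A) via the disjunct (B or A) implies (B implies A).
Since the root w0 forces ((B or A) implies (B implies A)) or not (B or A) and forcing is persistent (monotone upward), every world forces it.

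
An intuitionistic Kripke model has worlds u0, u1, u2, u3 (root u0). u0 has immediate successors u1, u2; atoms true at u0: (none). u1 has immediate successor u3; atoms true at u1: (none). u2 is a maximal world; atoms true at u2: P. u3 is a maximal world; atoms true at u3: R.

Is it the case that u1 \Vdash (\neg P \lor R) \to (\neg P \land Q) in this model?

No

u1 \nVdash (\neg P \lor R) \to (\neg P \land Q): already at u1 itself, u1 \Vdash \neg P \lor R but u1 \nVdash \neg P \land Q.
u1 \nVdash \neg P \land Q since u1 fails Q.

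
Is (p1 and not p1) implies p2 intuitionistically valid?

Yes

This is an instance of ex falso quodlibet, which is intuitionistically derivable.
No world can force both p1 and not p1, so the antecedent p1 and not p1 is never forced and the implication holds vacuously at every world.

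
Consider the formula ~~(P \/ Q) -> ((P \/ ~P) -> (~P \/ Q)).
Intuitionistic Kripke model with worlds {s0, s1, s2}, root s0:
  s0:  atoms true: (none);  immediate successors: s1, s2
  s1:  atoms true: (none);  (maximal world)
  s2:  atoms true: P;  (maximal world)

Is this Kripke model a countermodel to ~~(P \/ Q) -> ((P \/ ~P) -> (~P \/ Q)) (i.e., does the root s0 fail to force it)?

Yes

s0 ||-/- ~~(P \/ Q) -> ((P \/ ~P) -> (~P \/ Q)): at the accessible world s2, s2 ||- ~~(P \/ Q) but s2 ||-/- (P \/ ~P) -> (~P \/ Q).
s2 ||-/- (P \/ ~P) -> (~P \/ Q): already at s2 itself, s2 ||- P \/ ~P but s2 ||-/- ~P \/ Q.
s2 ||-/- ~P \/ Q: neither disjunct is forced at s2.
s2 ||-/- ~P since s2 is accessible from s2 and s2 ||- P.
So the root s0 does not force ~~(P \/ Q) -> ((P \/ ~P) -> (~P \/ Q)); the model is a countermodel.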